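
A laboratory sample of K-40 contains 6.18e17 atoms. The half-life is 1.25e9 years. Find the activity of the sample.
A = λN = 3.427e8 decays/year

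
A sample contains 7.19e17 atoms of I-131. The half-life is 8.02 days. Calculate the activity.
A = λN = 6.214e16 decays/day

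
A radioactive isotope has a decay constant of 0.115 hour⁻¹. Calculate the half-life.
t½ = ln(2)/λ = 6.027 hours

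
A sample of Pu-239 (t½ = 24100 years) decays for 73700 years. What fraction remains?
N/N₀ = (1/2)^(t/t½) = 0.1201 = 12%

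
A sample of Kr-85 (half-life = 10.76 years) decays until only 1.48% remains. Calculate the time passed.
t = t½ × log₂(N₀/N) = 65.4 years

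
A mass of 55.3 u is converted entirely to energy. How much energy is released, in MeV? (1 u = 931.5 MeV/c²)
E = mc² = 51510 MeV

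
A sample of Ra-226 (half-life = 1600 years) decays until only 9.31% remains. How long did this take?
t = t½ × log₂(N₀/N) = 5480 years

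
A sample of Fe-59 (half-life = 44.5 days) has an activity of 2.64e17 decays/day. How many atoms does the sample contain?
N = A/λ = 1.695e19 atoms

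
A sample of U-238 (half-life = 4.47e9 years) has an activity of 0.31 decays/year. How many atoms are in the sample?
N = A/λ = 1.999e9 atoms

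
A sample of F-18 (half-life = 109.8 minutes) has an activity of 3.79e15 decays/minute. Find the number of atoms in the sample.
N = A/λ = 6.004e17 atoms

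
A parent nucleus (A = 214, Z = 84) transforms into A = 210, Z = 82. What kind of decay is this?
ΔA = -4, ΔZ = -2 ⇒ alpha decay (α)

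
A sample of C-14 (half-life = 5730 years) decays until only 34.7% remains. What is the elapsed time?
t = t½ × log₂(N₀/N) = 8750 years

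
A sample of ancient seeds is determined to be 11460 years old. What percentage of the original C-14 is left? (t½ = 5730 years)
N/N₀ = (1/2)^(t/t½) = 0.25 = 25%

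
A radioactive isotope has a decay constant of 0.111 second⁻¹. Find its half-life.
t½ = ln(2)/λ = 6.245 seconds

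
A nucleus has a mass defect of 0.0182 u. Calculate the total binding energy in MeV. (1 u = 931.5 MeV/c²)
B.E. = Δm × 931.5 = 16.95 MeV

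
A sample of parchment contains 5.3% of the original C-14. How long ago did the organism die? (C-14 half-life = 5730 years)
Age = t½ × log₂(1/ratio) = 24280 years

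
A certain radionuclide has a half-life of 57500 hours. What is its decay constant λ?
λ = ln(2)/t½ = 1.205e-5 hour⁻¹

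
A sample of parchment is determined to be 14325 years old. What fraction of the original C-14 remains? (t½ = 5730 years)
N/N₀ = (1/2)^(t/t½) = 0.1768 = 17.7%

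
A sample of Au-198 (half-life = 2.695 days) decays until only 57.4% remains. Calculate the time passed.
t = t½ × log₂(N₀/N) = 2.158 days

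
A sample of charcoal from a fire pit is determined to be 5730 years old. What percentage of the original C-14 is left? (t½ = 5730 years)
N/N₀ = (1/2)^(t/t½) = 0.5 = 50%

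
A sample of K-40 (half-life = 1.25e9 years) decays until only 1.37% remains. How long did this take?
t = t½ × log₂(N₀/N) = 7.737e9 years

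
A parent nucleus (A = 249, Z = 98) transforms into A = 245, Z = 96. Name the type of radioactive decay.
ΔA = -4, ΔZ = -2 ⇒ alpha decay (α)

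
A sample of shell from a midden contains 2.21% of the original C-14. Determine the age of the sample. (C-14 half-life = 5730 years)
Age = t½ × log₂(1/ratio) = 31510 years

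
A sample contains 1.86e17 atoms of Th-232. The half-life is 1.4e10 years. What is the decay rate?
A = λN = 9.209e6 decays/year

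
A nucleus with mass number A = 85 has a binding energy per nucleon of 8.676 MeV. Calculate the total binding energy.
B.E. = 8.676 × 85 = 737.5 MeV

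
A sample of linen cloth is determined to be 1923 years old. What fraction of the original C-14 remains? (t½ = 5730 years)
N/N₀ = (1/2)^(t/t½) = 0.7925 = 79.2%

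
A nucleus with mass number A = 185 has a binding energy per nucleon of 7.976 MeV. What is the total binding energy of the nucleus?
B.E. = 7.976 × 185 = 1476 MeV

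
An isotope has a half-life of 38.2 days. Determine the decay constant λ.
λ = ln(2)/t½ = 0.01815 day⁻¹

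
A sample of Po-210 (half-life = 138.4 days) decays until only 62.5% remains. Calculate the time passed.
t = t½ × log₂(N₀/N) = 93.85 days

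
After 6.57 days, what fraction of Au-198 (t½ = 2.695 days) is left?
N/N₀ = (1/2)^(t/t½) = 0.1846 = 18.5%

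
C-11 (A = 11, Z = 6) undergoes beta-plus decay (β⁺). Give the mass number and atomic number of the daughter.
Daughter: A = 11, Z = 5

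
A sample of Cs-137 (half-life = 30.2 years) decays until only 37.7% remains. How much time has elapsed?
t = t½ × log₂(N₀/N) = 42.5 years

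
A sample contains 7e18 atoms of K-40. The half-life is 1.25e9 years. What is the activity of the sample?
A = λN = 3.882e9 decays/year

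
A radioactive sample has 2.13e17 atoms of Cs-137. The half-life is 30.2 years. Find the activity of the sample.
A = λN = 4.889e15 decays/year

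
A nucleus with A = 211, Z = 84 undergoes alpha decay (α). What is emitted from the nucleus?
α particle = ⁴₂He (2 protons + 2 neutrons)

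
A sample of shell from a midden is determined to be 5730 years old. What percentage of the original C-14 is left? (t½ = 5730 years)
N/N₀ = (1/2)^(t/t½) = 0.5 = 50%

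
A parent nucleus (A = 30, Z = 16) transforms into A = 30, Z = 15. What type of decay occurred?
ΔA = 0, ΔZ = -1 ⇒ beta-plus decay (β⁺) or electron capture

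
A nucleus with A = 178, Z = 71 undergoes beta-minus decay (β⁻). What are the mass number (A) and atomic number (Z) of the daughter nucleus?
Daughter: A = 178, Z = 72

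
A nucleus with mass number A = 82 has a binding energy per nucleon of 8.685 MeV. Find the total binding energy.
B.E. = 8.685 × 82 = 712.2 MeV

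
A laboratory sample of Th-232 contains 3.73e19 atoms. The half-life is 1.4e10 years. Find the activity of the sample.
A = λN = 1.847e9 decays/year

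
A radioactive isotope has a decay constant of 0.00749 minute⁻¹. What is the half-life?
t½ = ln(2)/λ = 92.54 minutes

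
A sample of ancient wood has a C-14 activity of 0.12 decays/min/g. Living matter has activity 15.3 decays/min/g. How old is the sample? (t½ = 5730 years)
Age = t½ × log₂(A₀/A) = 40080 years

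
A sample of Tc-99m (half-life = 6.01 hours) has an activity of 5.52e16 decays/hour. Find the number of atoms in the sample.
N = A/λ = 4.786e17 atoms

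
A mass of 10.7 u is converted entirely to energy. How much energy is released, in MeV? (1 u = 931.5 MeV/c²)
E = mc² = 9967 MeV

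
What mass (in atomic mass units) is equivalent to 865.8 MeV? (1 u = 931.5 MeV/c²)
m = E/c² = 0.9295 u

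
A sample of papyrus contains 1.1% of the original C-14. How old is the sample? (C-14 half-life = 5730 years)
Age = t½ × log₂(1/ratio) = 37280 years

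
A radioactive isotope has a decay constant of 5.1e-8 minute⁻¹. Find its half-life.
t½ = ln(2)/λ = 1.359e7 minutes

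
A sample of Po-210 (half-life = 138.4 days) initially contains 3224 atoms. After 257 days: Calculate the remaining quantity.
N = N₀(1/2)^(t/t½) = 890 atoms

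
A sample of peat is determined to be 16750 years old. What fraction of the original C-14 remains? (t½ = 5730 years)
N/N₀ = (1/2)^(t/t½) = 0.1318 = 13.2%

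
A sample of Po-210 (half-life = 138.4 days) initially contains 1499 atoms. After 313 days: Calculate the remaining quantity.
N = N₀(1/2)^(t/t½) = 312.6 atoms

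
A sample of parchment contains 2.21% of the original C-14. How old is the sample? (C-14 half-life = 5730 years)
Age = t½ × log₂(1/ratio) = 31510 years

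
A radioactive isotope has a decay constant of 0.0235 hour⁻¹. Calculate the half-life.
t½ = ln(2)/λ = 29.5 hours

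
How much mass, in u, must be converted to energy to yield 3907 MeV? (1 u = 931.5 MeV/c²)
m = E/c² = 4.194 u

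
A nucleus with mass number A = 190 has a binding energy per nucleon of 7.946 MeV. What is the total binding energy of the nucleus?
B.E. = 7.946 × 190 = 1510 MeV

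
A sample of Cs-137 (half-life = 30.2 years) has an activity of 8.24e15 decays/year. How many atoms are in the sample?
N = A/λ = 3.59e17 atoms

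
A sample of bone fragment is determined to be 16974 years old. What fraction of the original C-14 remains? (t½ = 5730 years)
N/N₀ = (1/2)^(t/t½) = 0.1283 = 12.8%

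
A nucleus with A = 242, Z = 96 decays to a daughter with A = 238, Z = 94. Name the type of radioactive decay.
ΔA = -4, ΔZ = -2 ⇒ alpha decay (α)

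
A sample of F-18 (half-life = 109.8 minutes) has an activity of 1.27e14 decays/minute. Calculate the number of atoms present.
N = A/λ = 2.012e16 atoms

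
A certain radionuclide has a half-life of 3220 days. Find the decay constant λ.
λ = ln(2)/t½ = 2.153e-4 day⁻¹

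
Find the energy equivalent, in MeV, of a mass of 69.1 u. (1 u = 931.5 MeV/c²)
E = mc² = 64370 MeV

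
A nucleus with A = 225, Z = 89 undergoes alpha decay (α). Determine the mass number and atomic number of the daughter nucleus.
Daughter: A = 221, Z = 87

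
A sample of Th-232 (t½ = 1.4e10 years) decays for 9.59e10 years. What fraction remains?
N/N₀ = (1/2)^(t/t½) = 0.008669 = 0.867%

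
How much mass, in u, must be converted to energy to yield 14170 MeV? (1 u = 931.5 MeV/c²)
m = E/c² = 15.21 u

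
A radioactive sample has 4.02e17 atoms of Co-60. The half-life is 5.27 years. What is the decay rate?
A = λN = 5.287e16 decays/year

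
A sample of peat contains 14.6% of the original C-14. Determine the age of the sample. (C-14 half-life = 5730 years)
Age = t½ × log₂(1/ratio) = 15910 years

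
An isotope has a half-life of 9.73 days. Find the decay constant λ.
λ = ln(2)/t½ = 0.07124 day⁻¹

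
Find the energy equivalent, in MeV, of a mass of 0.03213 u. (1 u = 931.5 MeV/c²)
E = mc² = 29.93 MeV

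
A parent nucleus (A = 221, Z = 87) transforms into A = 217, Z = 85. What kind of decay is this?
ΔA = -4, ΔZ = -2 ⇒ alpha decay (α)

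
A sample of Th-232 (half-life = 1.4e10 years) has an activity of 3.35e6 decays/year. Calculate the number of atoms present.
N = A/λ = 6.766e16 atoms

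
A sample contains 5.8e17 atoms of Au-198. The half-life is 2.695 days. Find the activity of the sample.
A = λN = 1.492e17 decays/day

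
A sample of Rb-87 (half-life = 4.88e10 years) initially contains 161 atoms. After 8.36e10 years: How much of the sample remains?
N = N₀(1/2)^(t/t½) = 49.11 atoms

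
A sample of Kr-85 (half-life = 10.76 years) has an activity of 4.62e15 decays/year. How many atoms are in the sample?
N = A/λ = 7.172e16 atoms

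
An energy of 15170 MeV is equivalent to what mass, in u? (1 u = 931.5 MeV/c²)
m = E/c² = 16.29 u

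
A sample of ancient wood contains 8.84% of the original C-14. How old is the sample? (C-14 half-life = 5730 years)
Age = t½ × log₂(1/ratio) = 20050 years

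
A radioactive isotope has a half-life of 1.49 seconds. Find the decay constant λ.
λ = ln(2)/t½ = 0.4652 second⁻¹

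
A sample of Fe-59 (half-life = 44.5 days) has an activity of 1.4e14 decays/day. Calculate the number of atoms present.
N = A/λ = 8.988e15 atoms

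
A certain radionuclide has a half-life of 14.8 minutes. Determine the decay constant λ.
λ = ln(2)/t½ = 0.04683 minute⁻¹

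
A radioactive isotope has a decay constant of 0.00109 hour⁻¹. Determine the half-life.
t½ = ln(2)/λ = 635.9 hours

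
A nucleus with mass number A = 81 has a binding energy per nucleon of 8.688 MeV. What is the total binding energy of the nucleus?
B.E. = 8.688 × 81 = 703.7 MeV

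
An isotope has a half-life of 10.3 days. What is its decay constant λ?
λ = ln(2)/t½ = 0.0673 day⁻¹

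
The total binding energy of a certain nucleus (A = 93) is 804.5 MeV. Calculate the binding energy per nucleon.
B.E./A = 804.5/93 = 8.651 MeV/nucleon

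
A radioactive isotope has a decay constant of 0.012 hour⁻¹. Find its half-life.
t½ = ln(2)/λ = 57.76 hours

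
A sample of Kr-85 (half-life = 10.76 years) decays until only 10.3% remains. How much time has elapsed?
t = t½ × log₂(N₀/N) = 35.29 years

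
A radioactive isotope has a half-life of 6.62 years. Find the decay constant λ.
λ = ln(2)/t½ = 0.1047 year⁻¹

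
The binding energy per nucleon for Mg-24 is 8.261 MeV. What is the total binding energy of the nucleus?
B.E. = 8.261 × 24 = 198.3 MeV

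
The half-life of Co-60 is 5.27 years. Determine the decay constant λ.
λ = ln(2)/t½ = 0.1315 year⁻¹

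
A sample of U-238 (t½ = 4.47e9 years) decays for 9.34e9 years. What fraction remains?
N/N₀ = (1/2)^(t/t½) = 0.235 = 23.5%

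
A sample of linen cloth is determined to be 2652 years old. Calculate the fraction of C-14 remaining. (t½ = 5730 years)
N/N₀ = (1/2)^(t/t½) = 0.7256 = 72.6%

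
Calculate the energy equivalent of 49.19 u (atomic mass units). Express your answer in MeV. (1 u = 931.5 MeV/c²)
E = mc² = 45820 MeV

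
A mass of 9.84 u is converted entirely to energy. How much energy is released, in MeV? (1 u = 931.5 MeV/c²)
E = mc² = 9166 MeV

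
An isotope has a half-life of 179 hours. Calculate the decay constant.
λ = ln(2)/t½ = 0.003872 hour⁻¹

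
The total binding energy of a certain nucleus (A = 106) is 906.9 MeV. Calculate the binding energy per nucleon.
B.E./A = 906.9/106 = 8.556 MeV/nucleon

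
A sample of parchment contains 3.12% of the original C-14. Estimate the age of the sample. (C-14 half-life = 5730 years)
Age = t½ × log₂(1/ratio) = 28660 years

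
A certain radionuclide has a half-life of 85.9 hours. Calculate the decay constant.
λ = ln(2)/t½ = 0.008069 hour⁻¹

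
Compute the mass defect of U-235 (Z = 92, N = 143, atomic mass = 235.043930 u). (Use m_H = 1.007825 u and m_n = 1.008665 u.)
Δm = Z·m_H + N·m_n − M = 1.915 u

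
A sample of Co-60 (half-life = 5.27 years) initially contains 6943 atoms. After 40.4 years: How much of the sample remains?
N = N₀(1/2)^(t/t½) = 34.19 atoms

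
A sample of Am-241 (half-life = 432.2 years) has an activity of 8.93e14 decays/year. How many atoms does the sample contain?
N = A/λ = 5.568e17 atoms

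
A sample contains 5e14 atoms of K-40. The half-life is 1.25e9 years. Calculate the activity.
A = λN = 2.773e5 decays/year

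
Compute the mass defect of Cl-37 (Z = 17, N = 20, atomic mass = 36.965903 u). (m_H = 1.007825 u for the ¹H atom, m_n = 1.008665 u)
Δm = Z·m_H + N·m_n − M = 0.3404 u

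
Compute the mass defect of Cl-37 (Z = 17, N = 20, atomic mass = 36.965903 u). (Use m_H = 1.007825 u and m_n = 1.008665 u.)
Δm = Z·m_H + N·m_n − M = 0.3404 u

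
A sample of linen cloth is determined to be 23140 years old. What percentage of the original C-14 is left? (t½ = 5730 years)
N/N₀ = (1/2)^(t/t½) = 0.06086 = 6.09%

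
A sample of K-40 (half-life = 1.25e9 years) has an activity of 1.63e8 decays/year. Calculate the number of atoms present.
N = A/λ = 2.939e17 atoms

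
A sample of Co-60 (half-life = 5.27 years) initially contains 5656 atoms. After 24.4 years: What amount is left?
N = N₀(1/2)^(t/t½) = 228.4 atoms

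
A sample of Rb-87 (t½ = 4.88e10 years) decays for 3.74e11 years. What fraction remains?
N/N₀ = (1/2)^(t/t½) = 0.004931 = 0.493%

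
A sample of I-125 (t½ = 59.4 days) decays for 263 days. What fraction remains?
N/N₀ = (1/2)^(t/t½) = 0.04647 = 4.65%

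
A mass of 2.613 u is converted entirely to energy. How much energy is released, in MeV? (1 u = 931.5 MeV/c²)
E = mc² = 2434 MeV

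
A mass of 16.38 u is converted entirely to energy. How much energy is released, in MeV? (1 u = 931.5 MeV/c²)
E = mc² = 15260 MeV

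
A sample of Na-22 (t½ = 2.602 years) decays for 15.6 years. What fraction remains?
N/N₀ = (1/2)^(t/t½) = 0.01568 = 1.57%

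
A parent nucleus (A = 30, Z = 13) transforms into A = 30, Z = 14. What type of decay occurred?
ΔA = 0, ΔZ = +1 ⇒ beta-minus decay (β⁻)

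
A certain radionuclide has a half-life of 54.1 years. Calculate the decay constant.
λ = ln(2)/t½ = 0.01281 year⁻¹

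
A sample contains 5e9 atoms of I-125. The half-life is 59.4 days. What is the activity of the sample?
A = λN = 5.835e7 decays/day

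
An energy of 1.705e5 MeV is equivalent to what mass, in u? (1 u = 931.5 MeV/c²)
m = E/c² = 183 u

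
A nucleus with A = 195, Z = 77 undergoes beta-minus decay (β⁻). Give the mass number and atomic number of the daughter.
Daughter: A = 195, Z = 78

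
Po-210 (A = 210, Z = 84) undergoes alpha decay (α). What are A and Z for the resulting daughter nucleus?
Daughter: A = 206, Z = 82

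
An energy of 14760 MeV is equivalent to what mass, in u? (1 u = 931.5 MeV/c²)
m = E/c² = 15.85 u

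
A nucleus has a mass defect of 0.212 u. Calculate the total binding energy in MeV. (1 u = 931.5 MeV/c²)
B.E. = Δm × 931.5 = 197.5 MeV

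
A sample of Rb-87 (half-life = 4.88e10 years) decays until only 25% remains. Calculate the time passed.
t = t½ × log₂(N₀/N) = 9.76e10 years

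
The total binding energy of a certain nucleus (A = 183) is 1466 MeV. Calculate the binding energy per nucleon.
B.E./A = 1466/183 = 8.011 MeV/nucleon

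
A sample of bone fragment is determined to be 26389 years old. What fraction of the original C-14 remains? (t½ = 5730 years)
N/N₀ = (1/2)^(t/t½) = 0.04108 = 4.11%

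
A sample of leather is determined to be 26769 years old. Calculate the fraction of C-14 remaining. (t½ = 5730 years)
N/N₀ = (1/2)^(t/t½) = 0.03923 = 3.92%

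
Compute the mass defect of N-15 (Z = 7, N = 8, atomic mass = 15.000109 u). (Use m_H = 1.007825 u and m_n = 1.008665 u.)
Δm = Z·m_H + N·m_n − M = 0.124 u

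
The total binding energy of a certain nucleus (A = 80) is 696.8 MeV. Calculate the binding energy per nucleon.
B.E./A = 696.8/80 = 8.71 MeV/nucleon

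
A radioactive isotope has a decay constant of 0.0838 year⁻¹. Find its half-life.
t½ = ln(2)/λ = 8.271 years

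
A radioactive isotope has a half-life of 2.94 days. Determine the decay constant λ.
λ = ln(2)/t½ = 0.2358 day⁻¹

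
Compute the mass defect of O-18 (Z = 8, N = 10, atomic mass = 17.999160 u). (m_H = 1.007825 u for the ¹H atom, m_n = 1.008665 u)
Δm = Z·m_H + N·m_n − M = 0.1501 u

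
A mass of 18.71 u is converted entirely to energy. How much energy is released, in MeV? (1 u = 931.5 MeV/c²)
E = mc² = 17430 MeV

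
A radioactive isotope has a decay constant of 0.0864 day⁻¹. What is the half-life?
t½ = ln(2)/λ = 8.023 days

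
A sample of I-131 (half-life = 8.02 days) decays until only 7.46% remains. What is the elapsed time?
t = t½ × log₂(N₀/N) = 30.03 days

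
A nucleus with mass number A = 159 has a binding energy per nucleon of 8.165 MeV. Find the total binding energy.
B.E. = 8.165 × 159 = 1298 MeV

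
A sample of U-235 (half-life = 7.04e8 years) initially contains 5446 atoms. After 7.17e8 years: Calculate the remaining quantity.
N = N₀(1/2)^(t/t½) = 2688 atoms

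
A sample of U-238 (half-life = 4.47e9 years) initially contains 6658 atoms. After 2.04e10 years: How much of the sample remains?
N = N₀(1/2)^(t/t½) = 281.5 atoms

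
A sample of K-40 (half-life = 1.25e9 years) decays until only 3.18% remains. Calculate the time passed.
t = t½ × log₂(N₀/N) = 6.219e9 years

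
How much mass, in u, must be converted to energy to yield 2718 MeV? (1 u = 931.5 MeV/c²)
m = E/c² = 2.918 u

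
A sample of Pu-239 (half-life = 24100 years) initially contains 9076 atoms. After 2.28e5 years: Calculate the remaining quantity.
N = N₀(1/2)^(t/t½) = 12.88 atoms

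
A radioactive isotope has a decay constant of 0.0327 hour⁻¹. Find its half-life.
t½ = ln(2)/λ = 21.2 hours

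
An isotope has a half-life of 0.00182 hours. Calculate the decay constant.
λ = ln(2)/t½ = 380.9 hour⁻¹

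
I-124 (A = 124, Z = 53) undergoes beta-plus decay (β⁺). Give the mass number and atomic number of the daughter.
Daughter: A = 124, Z = 52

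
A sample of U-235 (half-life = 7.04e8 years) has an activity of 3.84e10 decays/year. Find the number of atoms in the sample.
N = A/λ = 3.9e19 atoms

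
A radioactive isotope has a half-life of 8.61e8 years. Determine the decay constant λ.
λ = ln(2)/t½ = 8.05e-10 year⁻¹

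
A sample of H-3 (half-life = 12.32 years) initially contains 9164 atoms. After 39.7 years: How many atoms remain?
N = N₀(1/2)^(t/t½) = 981.9 atoms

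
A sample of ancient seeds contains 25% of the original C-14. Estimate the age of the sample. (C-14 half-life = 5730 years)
Age = t½ × log₂(1/ratio) = 11460 years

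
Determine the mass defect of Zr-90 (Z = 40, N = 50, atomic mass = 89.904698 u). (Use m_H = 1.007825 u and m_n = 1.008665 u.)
Δm = Z·m_H + N·m_n − M = 0.8416 u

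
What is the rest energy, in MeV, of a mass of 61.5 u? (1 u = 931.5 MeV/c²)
E = mc² = 57290 MeV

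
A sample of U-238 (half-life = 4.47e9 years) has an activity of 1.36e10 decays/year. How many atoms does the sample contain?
N = A/λ = 8.77e19 atoms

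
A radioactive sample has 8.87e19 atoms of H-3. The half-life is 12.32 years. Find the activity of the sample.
A = λN = 4.99e18 decays/year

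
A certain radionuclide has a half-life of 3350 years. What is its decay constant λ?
λ = ln(2)/t½ = 2.069e-4 year⁻¹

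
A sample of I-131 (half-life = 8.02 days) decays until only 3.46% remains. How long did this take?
t = t½ × log₂(N₀/N) = 38.92 days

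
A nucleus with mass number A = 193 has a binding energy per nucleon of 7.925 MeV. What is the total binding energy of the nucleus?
B.E. = 7.925 × 193 = 1530 MeV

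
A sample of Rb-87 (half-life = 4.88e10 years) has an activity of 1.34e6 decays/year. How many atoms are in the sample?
N = A/λ = 9.434e16 atoms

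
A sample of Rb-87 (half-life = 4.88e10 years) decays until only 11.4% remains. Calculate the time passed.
t = t½ × log₂(N₀/N) = 1.529e11 years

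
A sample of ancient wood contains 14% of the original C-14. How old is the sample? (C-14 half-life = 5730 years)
Age = t½ × log₂(1/ratio) = 16250 years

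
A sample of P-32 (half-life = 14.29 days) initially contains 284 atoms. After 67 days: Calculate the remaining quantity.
N = N₀(1/2)^(t/t½) = 11.01 atoms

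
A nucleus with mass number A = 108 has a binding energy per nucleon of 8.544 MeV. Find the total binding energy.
B.E. = 8.544 × 108 = 922.8 MeV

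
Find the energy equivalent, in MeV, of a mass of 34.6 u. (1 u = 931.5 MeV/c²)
E = mc² = 32230 MeV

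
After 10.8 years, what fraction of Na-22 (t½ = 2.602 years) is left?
N/N₀ = (1/2)^(t/t½) = 0.0563 = 5.63%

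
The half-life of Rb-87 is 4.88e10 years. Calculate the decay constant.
λ = ln(2)/t½ = 1.42e-11 year⁻¹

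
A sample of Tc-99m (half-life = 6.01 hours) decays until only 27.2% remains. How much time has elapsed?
t = t½ × log₂(N₀/N) = 11.29 hours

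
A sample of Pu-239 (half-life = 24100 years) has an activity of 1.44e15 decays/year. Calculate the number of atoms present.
N = A/λ = 5.007e19 atoms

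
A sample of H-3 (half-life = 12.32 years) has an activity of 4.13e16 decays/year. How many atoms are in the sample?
N = A/λ = 7.341e17 atoms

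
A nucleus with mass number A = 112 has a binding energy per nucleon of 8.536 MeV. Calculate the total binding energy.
B.E. = 8.536 × 112 = 956 MeV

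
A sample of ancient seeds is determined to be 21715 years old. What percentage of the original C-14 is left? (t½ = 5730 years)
N/N₀ = (1/2)^(t/t½) = 0.07231 = 7.23%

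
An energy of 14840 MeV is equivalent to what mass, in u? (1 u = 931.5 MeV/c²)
m = E/c² = 15.93 u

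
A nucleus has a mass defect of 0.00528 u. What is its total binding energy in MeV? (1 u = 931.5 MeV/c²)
B.E. = Δm × 931.5 = 4.918 MeV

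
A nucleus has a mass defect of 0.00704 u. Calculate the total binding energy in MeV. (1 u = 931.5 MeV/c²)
B.E. = Δm × 931.5 = 6.558 MeV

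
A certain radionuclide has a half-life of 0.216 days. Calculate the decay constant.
λ = ln(2)/t½ = 3.209 day⁻¹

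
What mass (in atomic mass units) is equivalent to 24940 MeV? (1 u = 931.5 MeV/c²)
m = E/c² = 26.77 u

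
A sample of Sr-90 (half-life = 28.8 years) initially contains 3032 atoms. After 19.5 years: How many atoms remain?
N = N₀(1/2)^(t/t½) = 1896 atoms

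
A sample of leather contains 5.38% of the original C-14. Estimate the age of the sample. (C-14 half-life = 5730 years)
Age = t½ × log₂(1/ratio) = 24160 years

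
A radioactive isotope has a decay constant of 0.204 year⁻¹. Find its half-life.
t½ = ln(2)/λ = 3.398 years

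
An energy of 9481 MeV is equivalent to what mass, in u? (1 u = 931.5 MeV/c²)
m = E/c² = 10.18 u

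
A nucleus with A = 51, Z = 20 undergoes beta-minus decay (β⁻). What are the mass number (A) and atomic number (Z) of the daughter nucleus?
Daughter: A = 51, Z = 21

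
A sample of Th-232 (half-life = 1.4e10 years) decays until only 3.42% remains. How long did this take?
t = t½ × log₂(N₀/N) = 6.818e10 years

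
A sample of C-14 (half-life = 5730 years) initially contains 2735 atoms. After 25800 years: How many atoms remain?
N = N₀(1/2)^(t/t½) = 120.7 atoms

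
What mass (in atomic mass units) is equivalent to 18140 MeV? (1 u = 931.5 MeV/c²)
m = E/c² = 19.47 u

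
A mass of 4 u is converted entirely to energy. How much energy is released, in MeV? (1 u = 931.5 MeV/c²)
E = mc² = 3726 MeV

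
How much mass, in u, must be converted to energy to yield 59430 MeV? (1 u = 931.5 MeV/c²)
m = E/c² = 63.8 u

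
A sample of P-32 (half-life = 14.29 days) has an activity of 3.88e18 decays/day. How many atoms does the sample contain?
N = A/λ = 7.999e19 atoms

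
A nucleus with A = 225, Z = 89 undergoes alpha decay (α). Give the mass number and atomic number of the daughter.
Daughter: A = 221, Z = 87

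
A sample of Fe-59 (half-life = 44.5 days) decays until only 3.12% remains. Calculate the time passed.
t = t½ × log₂(N₀/N) = 222.6 days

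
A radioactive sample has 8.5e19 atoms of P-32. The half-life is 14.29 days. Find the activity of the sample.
A = λN = 4.123e18 decays/day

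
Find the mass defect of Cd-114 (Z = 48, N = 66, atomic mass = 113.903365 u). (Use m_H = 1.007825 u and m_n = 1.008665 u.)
Δm = Z·m_H + N·m_n − M = 1.044 u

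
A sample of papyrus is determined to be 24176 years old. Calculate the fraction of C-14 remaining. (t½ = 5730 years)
N/N₀ = (1/2)^(t/t½) = 0.05369 = 5.37%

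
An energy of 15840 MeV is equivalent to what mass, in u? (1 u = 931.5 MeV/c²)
m = E/c² = 17 u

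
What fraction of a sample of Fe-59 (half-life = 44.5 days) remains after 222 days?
N/N₀ = (1/2)^(t/t½) = 0.03149 = 3.15%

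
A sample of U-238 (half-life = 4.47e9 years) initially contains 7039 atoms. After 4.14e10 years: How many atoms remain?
N = N₀(1/2)^(t/t½) = 11.47 atoms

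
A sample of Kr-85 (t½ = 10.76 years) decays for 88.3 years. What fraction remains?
N/N₀ = (1/2)^(t/t½) = 0.003386 = 0.339%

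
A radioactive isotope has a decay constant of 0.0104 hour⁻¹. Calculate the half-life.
t½ = ln(2)/λ = 66.65 hours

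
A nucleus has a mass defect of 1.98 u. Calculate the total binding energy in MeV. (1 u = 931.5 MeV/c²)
B.E. = Δm × 931.5 = 1844 MeV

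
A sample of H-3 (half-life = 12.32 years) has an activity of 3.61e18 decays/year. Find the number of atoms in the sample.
N = A/λ = 6.416e19 atoms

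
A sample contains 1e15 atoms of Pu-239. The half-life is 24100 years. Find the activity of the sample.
A = λN = 2.876e10 decays/year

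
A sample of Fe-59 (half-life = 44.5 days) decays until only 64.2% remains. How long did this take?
t = t½ × log₂(N₀/N) = 28.45 days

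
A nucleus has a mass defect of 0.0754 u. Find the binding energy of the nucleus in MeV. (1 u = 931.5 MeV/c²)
B.E. = Δm × 931.5 = 70.24 MeV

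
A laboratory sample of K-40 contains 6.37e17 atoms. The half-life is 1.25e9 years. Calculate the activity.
A = λN = 3.532e8 decays/year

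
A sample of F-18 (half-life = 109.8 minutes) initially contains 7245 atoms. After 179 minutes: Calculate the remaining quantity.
N = N₀(1/2)^(t/t½) = 2340 atoms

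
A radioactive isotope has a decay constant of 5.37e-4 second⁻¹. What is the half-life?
t½ = ln(2)/λ = 1291 seconds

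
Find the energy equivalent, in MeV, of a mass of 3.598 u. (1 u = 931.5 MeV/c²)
E = mc² = 3352 MeV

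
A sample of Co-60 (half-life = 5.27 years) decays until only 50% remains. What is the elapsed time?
t = t½ × log₂(N₀/N) = 5.27 years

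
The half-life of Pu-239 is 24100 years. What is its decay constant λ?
λ = ln(2)/t½ = 2.876e-5 year⁻¹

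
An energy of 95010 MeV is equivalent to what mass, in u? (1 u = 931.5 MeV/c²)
m = E/c² = 102 u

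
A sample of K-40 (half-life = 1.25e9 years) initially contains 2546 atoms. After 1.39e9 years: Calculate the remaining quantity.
N = N₀(1/2)^(t/t½) = 1178 atoms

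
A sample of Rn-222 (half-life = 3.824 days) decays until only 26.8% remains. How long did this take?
t = t½ × log₂(N₀/N) = 7.264 days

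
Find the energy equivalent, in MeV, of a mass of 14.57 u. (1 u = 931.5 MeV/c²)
E = mc² = 13570 MeV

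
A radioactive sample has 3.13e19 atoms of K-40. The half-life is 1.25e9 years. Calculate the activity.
A = λN = 1.736e10 decays/year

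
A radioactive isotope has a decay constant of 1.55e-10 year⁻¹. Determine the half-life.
t½ = ln(2)/λ = 4.472e9 years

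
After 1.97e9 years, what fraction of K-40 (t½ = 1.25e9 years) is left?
N/N₀ = (1/2)^(t/t½) = 0.3354 = 33.5%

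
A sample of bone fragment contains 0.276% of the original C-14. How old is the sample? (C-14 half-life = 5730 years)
Age = t½ × log₂(1/ratio) = 48710 years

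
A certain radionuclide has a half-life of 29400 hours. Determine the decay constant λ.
λ = ln(2)/t½ = 2.358e-5 hour⁻¹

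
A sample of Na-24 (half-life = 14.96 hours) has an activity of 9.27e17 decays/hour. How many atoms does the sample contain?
N = A/λ = 2.001e19 atoms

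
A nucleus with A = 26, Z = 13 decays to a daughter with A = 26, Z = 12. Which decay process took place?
ΔA = 0, ΔZ = -1 ⇒ beta-plus decay (β⁺) or electron capture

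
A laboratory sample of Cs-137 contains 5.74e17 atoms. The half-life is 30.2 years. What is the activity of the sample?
A = λN = 1.317e16 decays/year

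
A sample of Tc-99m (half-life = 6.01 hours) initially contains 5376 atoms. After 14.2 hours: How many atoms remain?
N = N₀(1/2)^(t/t½) = 1045 atoms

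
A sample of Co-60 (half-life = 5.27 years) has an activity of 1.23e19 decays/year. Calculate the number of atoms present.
N = A/λ = 9.352e19 atoms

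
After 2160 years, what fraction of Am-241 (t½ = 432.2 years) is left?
N/N₀ = (1/2)^(t/t½) = 0.0313 = 3.13%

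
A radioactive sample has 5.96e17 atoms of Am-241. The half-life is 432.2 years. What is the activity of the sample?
A = λN = 9.558e14 decays/year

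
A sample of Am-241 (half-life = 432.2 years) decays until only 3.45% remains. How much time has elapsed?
t = t½ × log₂(N₀/N) = 2099 years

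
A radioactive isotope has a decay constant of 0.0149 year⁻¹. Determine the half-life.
t½ = ln(2)/λ = 46.52 years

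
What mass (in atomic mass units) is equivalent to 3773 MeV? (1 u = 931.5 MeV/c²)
m = E/c² = 4.05 u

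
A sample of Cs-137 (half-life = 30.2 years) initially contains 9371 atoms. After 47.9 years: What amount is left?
N = N₀(1/2)^(t/t½) = 3121 atoms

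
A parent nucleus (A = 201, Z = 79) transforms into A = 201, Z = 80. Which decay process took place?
ΔA = 0, ΔZ = +1 ⇒ beta-minus decay (β⁻)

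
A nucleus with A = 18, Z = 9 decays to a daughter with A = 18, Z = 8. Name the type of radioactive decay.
ΔA = 0, ΔZ = -1 ⇒ beta-plus decay (β⁺) or electron capture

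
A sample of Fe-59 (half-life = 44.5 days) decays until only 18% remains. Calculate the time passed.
t = t½ × log₂(N₀/N) = 110.1 days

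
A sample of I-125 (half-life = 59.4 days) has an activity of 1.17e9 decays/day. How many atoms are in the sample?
N = A/λ = 1.003e11 atoms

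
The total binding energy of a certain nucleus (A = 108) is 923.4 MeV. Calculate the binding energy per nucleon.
B.E./A = 923.4/108 = 8.55 MeV/nucleon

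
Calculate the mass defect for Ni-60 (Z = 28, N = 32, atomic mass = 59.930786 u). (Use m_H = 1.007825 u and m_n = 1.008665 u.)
Δm = Z·m_H + N·m_n − M = 0.5656 u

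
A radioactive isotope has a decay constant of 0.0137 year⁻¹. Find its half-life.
t½ = ln(2)/λ = 50.59 years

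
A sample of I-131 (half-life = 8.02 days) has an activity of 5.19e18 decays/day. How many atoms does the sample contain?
N = A/λ = 6.005e19 atoms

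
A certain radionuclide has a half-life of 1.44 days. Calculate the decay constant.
λ = ln(2)/t½ = 0.4814 day⁻¹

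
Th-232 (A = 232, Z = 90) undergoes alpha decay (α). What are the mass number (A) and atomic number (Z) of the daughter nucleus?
Daughter: A = 228, Z = 88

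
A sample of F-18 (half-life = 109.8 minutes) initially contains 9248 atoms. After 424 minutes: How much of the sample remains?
N = N₀(1/2)^(t/t½) = 636.2 atoms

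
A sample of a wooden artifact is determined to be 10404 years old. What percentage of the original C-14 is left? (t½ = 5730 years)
N/N₀ = (1/2)^(t/t½) = 0.2841 = 28.4%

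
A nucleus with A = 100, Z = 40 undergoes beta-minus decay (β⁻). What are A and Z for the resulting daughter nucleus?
Daughter: A = 100, Z = 41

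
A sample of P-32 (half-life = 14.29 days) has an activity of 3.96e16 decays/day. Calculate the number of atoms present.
N = A/λ = 8.164e17 atoms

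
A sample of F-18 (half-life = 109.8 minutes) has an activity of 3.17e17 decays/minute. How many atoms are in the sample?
N = A/λ = 5.022e19 atoms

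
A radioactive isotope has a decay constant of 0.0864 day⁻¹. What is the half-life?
t½ = ln(2)/λ = 8.023 days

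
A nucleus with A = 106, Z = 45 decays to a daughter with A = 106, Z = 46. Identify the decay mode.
ΔA = 0, ΔZ = +1 ⇒ beta-minus decay (β⁻)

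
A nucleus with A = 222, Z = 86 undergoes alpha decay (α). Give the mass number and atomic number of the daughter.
Daughter: A = 218, Z = 84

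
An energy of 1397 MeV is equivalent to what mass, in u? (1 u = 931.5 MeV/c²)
m = E/c² = 1.5 u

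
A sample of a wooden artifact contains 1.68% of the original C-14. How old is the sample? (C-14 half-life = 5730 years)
Age = t½ × log₂(1/ratio) = 33780 years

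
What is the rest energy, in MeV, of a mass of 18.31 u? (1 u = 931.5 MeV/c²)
E = mc² = 17060 MeV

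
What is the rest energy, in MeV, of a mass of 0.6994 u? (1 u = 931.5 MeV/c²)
E = mc² = 651.5 MeV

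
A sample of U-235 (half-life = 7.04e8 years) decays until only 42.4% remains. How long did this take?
t = t½ × log₂(N₀/N) = 8.715e8 years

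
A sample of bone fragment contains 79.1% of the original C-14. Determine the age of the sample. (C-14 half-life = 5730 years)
Age = t½ × log₂(1/ratio) = 1938 years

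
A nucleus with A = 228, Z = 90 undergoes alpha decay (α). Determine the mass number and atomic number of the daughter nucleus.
Daughter: A = 224, Z = 88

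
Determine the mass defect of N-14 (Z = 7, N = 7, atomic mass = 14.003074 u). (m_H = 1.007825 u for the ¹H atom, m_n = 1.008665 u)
Δm = Z·m_H + N·m_n − M = 0.1124 u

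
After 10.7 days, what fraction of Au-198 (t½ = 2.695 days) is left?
N/N₀ = (1/2)^(t/t½) = 0.0638 = 6.38%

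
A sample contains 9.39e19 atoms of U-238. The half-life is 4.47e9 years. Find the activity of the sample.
A = λN = 1.456e10 decays/year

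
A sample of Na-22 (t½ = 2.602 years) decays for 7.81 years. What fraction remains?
N/N₀ = (1/2)^(t/t½) = 0.1249 = 12.5%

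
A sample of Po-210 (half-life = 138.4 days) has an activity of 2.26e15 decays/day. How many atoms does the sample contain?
N = A/λ = 4.513e17 atoms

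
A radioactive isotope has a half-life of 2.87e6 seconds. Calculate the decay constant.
λ = ln(2)/t½ = 2.415e-7 second⁻¹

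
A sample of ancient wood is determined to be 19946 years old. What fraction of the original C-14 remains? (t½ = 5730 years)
N/N₀ = (1/2)^(t/t½) = 0.08956 = 8.96%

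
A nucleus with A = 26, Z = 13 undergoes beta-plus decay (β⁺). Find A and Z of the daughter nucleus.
Daughter: A = 26, Z = 12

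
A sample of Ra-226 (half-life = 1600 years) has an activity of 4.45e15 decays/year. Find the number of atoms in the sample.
N = A/λ = 1.027e19 atoms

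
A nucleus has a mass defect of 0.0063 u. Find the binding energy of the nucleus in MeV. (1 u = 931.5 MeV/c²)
B.E. = Δm × 931.5 = 5.868 MeV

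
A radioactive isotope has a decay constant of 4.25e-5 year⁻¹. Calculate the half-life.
t½ = ln(2)/λ = 16310 years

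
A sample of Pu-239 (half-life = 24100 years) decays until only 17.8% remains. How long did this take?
t = t½ × log₂(N₀/N) = 60010 years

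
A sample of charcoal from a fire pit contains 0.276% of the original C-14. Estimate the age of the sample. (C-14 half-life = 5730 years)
Age = t½ × log₂(1/ratio) = 48710 years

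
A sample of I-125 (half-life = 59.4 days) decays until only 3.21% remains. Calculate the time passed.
t = t½ × log₂(N₀/N) = 294.7 days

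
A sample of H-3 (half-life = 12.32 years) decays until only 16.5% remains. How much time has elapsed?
t = t½ × log₂(N₀/N) = 32.03 years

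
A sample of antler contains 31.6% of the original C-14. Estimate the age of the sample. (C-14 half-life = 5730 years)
Age = t½ × log₂(1/ratio) = 9523 years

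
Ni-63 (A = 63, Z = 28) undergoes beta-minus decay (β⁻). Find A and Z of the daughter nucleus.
Daughter: A = 63, Z = 29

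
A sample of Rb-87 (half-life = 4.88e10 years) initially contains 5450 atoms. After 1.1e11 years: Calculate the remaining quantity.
N = N₀(1/2)^(t/t½) = 1142 atoms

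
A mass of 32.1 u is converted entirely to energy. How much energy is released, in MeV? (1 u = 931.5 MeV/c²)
E = mc² = 29900 MeV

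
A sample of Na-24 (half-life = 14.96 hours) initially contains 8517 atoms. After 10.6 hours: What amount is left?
N = N₀(1/2)^(t/t½) = 5212 atoms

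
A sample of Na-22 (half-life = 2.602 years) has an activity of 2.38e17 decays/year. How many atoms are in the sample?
N = A/λ = 8.934e17 atoms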